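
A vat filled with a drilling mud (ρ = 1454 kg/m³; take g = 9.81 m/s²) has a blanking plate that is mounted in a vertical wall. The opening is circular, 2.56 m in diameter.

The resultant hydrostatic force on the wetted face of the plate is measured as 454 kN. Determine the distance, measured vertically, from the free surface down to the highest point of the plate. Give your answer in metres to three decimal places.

d_top ≈ 4.904 m

γ = ρg = 1454 × 9.81 / 1000 = 14.26374 kN/m³.
A = π(1.28)² = 5.14719 m².
From F = γ·h_c·A, the centroid depth is h_c = 454/(14.26374 × 5.14719) = 6.18375 m.
The centroid is at the centre, 1.28 m below the top of the plate, so the highest point sits at h_top = 6.18375 − 1.28 = 4.90375 m below the surface.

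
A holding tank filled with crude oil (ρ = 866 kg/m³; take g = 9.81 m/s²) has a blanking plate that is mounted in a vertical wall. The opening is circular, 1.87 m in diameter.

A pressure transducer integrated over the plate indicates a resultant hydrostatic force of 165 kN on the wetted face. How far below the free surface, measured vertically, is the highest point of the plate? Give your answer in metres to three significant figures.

d_top ≈ 6.14 m

γ = ρg = 866 × 9.81 / 1000 = 8.49546 kN/m³.
A = π(0.935)² = 2.74646 m².
From F = γ·h_c·A, the centroid depth is h_c = 165/(8.49546 × 2.74646) = 7.0717 m.
The centroid is at the centre, 0.935 m below the top of the plate, so the highest point sits at h_top = 7.0717 − 0.935 = 6.1367 m below the surface.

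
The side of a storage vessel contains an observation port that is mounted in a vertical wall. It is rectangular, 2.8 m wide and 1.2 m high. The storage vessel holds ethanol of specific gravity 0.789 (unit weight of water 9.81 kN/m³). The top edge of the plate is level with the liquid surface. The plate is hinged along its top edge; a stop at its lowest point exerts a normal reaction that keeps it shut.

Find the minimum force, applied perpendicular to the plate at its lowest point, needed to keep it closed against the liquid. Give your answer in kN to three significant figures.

γ = 0.789 × 9.81 = 7.74009 kN/m³.
The centroid lies 1.2/2 = 0.6 m below the top edge, so the centroid depth is h_c = 0.6 m.
A = 2.8 × 1.2 = 3.36 m².
Resultant F = γ·h_c·A = 7.74009 × 0.6 × 3.36 = 15.604 kN.
I_c = b·h³/12 = 2.8 × 1.2³/12 = 0.4032 m⁴.
Centre of pressure: y_p = y_c + I_c/(y_c·A) = 0.6 + 0.4032/(0.6 × 3.36) = 0.6 + 0.2 = 0.8 m along the plane.
The resultant acts 0.6 + 0.2 = 0.8 m (along the plate) below the hinge at the top edge, so the moment about the hinge is M = F × 0.8 = 15.604 × 0.8 = 12.4832 kN·m.
A normal force at the bottom, 1.2 m from the hinge, must supply this moment: P = 12.4832/1.2 = 10.4027 kN.

P ≈ 10.4 kN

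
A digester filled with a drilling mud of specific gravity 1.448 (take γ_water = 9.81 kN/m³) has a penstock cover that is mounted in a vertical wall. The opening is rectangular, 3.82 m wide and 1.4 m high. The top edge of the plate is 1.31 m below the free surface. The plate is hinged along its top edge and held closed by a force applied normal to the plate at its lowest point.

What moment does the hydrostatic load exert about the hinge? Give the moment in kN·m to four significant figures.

M ≈ 119.3 kN·m

γ = 1.448 × 9.81 = 14.20488 kN/m³.
The centroid lies 1.4/2 = 0.7 m below the top edge, so the centroid depth is h_c = 1.31 + 0.7 = 2.01 m.
A = 3.82 × 1.4 = 5.348 m².
Resultant F = γ·h_c·A = 14.20488 × 2.01 × 5.348 = 152.695 kN.
I_c = b·h³/12 = 3.82 × 1.4³/12 = 0.873507 m⁴.
Centre of pressure: y_p = y_c + I_c/(y_c·A) = 2.01 + 0.873507/(2.01 × 5.348) = 2.01 + 0.0812604 = 2.09126 m along the plane.
The resultant acts 0.7 + 0.0812604 = 0.78126 m (along the plate) below the hinge at the top edge, so the moment about the hinge is M = F × 0.78126 = 152.695 × 0.78126 = 119.294 kN·m.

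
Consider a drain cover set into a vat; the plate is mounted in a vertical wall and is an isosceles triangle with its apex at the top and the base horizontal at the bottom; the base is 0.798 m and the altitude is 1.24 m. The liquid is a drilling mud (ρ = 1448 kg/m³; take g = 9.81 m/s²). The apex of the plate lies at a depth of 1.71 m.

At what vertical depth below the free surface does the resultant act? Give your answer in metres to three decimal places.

h_p = 2.570 m

γ = ρg = 1448 × 9.81 / 1000 = 14.20488 kN/m³.
With the apex up, the centroid sits 2h/3 = 2 × 1.24/3 = 0.826667 m below the apex, so the centroid depth is h_c = 1.71 + 0.826667 = 2.53667 m.
A = ½ × 0.798 × 1.24 = 0.49476 m².
Resultant F = γ·h_c·A = 14.20488 × 2.53667 × 0.49476 = 17.8277 kN.
I_c = b·h³/36 = 0.798 × 1.24³/36 = 0.0422635 m⁴.
Centre of pressure: y_p = y_c + I_c/(y_c·A) = 2.53667 + 0.0422635/(2.53667 × 0.49476) = 2.53667 + 0.0336749 = 2.57034 m along the plane.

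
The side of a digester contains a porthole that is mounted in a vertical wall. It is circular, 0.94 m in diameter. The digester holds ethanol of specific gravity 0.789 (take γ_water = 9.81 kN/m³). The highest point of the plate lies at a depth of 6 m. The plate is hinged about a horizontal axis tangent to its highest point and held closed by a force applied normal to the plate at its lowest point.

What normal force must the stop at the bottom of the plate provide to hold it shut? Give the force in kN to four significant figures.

γ = 0.789 × 9.81 = 7.74009 kN/m³.
The centroid is at the centre, 0.47 m below the top of the plate, so the centroid depth is h_c = 6 + 0.47 = 6.47 m.
A = π(0.47)² = 0.693978 m².
Resultant F = γ·h_c·A = 7.74009 × 6.47 × 0.693978 = 34.7533 kN.
I_c = πr⁴/4 = π × 0.47⁴/4 = 0.0383249 m⁴.
Centre of pressure: y_p = y_c + I_c/(y_c·A) = 6.47 + 0.0383249/(6.47 × 0.693978) = 6.47 + 0.00853554 = 6.47854 m along the plane.
The resultant acts 0.47 + 0.00853554 = 0.478536 m (along the plate) below the hinge at the top edge, so the moment about the hinge is M = F × 0.478536 = 34.7533 × 0.478536 = 16.6307 kN·m.
A normal force at the bottom, 0.94 m from the hinge, must supply this moment: P = 16.6307/0.94 = 17.6922 kN.

P ≈ 17.69 kN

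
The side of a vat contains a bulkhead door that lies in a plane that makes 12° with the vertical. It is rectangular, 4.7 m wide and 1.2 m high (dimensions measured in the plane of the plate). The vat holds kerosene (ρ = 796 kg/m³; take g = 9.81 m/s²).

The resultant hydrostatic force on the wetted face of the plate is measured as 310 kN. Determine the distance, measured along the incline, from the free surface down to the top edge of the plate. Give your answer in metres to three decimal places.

y_top ≈ 6.596 m

γ = ρg = 796 × 9.81 / 1000 = 7.80876 kN/m³.
A = 4.7 × 1.2 = 5.64 m².
From F = γ·h_c·A, the centroid depth is h_c = 310/(7.80876 × 5.64) = 7.03883 m.
The plate makes 12° with the vertical, i.e. θ = 90° − 12° = 78° to the horizontal. Measuring y along the incline from the free-surface line, vertical depth h = y·sinθ with sinθ = 0.978148.
Along the incline, y_c = h_c/sinθ = 7.03883/0.978148 = 7.19608 m.
The centroid lies 1.2/2 = 0.6 m below the top edge, so the top edge sits at y_top = 7.19608 − 0.6 = 6.59608 m along the incline.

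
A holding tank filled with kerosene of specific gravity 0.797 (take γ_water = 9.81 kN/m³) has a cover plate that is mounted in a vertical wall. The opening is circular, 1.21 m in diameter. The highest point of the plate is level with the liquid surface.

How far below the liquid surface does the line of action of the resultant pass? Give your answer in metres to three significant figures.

h_p = 0.756 m

γ = 0.797 × 9.81 = 7.81857 kN/m³.
The centroid is at the centre, 0.605 m below the top of the plate, so the centroid depth is h_c = 0.605 m.
A = π(0.605)² = 1.1499 m².
Resultant F = γ·h_c·A = 7.81857 × 0.605 × 1.1499 = 5.4393 kN.
I_c = πr⁴/4 = π × 0.605⁴/4 = 0.105223 m⁴.
Centre of pressure: y_p = y_c + I_c/(y_c·A) = 0.605 + 0.105223/(0.605 × 1.1499) = 0.605 + 0.15125 = 0.75625 m along the plane.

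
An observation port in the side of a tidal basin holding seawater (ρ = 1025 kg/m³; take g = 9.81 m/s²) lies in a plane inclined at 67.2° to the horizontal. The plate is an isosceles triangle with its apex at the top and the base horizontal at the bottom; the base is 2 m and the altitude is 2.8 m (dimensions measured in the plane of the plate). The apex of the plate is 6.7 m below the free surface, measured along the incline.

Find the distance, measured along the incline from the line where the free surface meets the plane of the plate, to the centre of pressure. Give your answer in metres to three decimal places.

y_p = 8.618 m

γ = ρg = 1025 × 9.81 / 1000 = 10.05525 kN/m³.
Let θ = 67.2° be the plate's angle to the horizontal; measure y along the incline from where the plane meets the free surface. Vertical depth h = y·sinθ with sinθ = 0.921863.
With the apex up, the centroid sits 2h/3 = 2 × 2.8/3 = 1.86667 m below the apex, so y_c = 6.7 + 1.86667 = 8.56667 m and h_c = 8.56667 × 0.921863 = 7.8973 m.
A = ½ × 2 × 2.8 = 2.8 m².
Resultant F = γ·h_c·A = 10.05525 × 7.8973 × 2.8 = 222.346 kN.
I_c = b·h³/36 = 2 × 2.8³/36 = 1.21956 m⁴.
Centre of pressure: y_p = y_c + I_c/(y_c·A) = 8.56667 + 1.21956/(8.56667 × 2.8) = 8.56667 + 0.0508432 = 8.61751 m along the plane.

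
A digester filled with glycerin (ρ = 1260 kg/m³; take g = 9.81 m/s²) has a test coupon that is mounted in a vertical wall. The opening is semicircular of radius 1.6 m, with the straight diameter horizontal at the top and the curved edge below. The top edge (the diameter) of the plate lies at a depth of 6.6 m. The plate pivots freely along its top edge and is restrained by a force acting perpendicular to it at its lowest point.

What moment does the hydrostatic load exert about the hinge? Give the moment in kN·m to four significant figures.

γ = ρg = 1260 × 9.81 / 1000 = 12.3606 kN/m³.
The centroid of a semicircle lies 4r/(3π) = 0.679061 m from the diameter, here below the top edge, so the centroid depth is h_c = 6.6 + 0.679061 = 7.27906 m.
A = πr²/2 = π × 1.6²/2 = 4.02124 m².
Resultant F = γ·h_c·A = 12.3606 × 7.27906 × 4.02124 = 361.805 kN.
I_c = (π/8 − 8/(9π))·r⁴ = 0.109757 × 1.6⁴ = 0.719303 m⁴.
Centre of pressure: y_p = y_c + I_c/(y_c·A) = 7.27906 + 0.719303/(7.27906 × 4.02124) = 7.27906 + 0.024574 = 7.30363 m along the plane.
The resultant acts 0.679061 + 0.024574 = 0.703635 m (along the plate) below the hinge at the top edge, so the moment about the hinge is M = F × 0.703635 = 361.805 × 0.703635 = 254.579 kN·m.

M ≈ 254.6 kN·m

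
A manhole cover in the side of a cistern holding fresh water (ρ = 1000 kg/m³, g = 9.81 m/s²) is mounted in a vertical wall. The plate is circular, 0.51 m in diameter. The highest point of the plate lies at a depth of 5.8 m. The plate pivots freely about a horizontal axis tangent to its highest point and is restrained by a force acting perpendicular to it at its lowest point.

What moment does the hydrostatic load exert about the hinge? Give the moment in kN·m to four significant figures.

γ = ρg = 1000 × 9.81 = 9810 N/m³ = 9.81 kN/m³.
The centroid is at the centre, 0.255 m below the top of the plate, so the centroid depth is h_c = 5.8 + 0.255 = 6.055 m.
A = π(0.255)² = 0.204282 m².
Resultant F = γ·h_c·A = 9.81 × 6.055 × 0.204282 = 12.1343 kN.
I_c = πr⁴/4 = π × 0.255⁴/4 = 0.00332086 m⁴.
Centre of pressure: y_p = y_c + I_c/(y_c·A) = 6.055 + 0.00332086/(6.055 × 0.204282) = 6.055 + 0.00268477 = 6.05768 m along the plane.
The resultant acts 0.255 + 0.00268477 = 0.257685 m (along the plate) below the hinge at the top edge, so the moment about the hinge is M = F × 0.257685 = 12.1343 × 0.257685 = 3.12683 kN·m.

M ≈ 3.127 kN·m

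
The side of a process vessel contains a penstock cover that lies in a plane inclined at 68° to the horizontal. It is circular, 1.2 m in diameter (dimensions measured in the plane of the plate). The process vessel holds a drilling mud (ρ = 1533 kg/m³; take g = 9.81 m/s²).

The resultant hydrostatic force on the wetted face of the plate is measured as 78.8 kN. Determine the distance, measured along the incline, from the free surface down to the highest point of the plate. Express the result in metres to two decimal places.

y_top ≈ 4.40 m

γ = ρg = 1533 × 9.81 / 1000 = 15.03873 kN/m³.
A = π(0.6)² = 1.13097 m².
From F = γ·h_c·A, the centroid depth is h_c = 78.8/(15.03873 × 1.13097) = 4.63302 m.
Let θ = 68° be the plate's angle to the horizontal; measure y along the incline from where the plane meets the free surface. Vertical depth h = y·sinθ with sinθ = 0.927184.
Along the incline, y_c = h_c/sinθ = 4.63302/0.927184 = 4.99687 m.
The centroid is at the centre, 0.6 m below the top of the plate, so the highest point sits at y_top = 4.99687 − 0.6 = 4.39687 m along the incline.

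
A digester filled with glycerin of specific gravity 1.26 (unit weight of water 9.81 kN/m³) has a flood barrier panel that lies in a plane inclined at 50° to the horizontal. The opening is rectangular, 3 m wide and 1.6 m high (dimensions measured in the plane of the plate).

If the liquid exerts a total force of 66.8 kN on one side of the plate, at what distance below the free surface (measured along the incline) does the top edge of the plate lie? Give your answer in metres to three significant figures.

y_top ≈ 0.670 m

γ = 1.26 × 9.81 = 12.3606 kN/m³.
A = 3 × 1.6 = 4.8 m².
From F = γ·h_c·A, the centroid depth is h_c = 66.8/(12.3606 × 4.8) = 1.12589 m.
Let θ = 50° be the plate's angle to the horizontal; measure y along the incline from where the plane meets the free surface. Vertical depth h = y·sinθ with sinθ = 0.766044.
Along the incline, y_c = h_c/sinθ = 1.12589/0.766044 = 1.46975 m.
The centroid lies 1.6/2 = 0.8 m below the top edge, so the top edge sits at y_top = 1.46975 − 0.8 = 0.66975 m along the incline.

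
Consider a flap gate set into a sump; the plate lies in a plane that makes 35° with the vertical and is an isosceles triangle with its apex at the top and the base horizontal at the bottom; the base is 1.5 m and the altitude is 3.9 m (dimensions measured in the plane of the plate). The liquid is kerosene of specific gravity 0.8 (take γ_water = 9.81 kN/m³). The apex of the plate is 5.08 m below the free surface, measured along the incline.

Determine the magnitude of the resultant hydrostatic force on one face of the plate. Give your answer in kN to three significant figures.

γ = 0.8 × 9.81 = 7.848 kN/m³.
The plate makes 35° with the vertical, i.e. θ = 90° − 35° = 55° to the horizontal. Measuring y along the incline from the free-surface line, vertical depth h = y·sinθ with sinθ = 0.819152.
With the apex up, the centroid sits 2h/3 = 2 × 3.9/3 = 2.6 m below the apex, so y_c = 5.08 + 2.6 = 7.68 m and h_c = 7.68 × 0.819152 = 6.29109 m.
A = ½ × 1.5 × 3.9 = 2.925 m².
Resultant F = γ·h_c·A = 7.848 × 6.29109 × 2.925 = 144.414 kN.

F ≈ 144 kN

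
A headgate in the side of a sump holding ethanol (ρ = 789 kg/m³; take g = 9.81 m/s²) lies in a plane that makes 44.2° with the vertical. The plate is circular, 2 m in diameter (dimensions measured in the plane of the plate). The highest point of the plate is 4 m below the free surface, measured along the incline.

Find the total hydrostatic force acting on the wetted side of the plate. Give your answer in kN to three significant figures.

F ≈ 87.2 kN

γ = ρg = 789 × 9.81 / 1000 = 7.74009 kN/m³.
The plate makes 44.2° with the vertical, i.e. θ = 90° − 44.2° = 45.8° to the horizontal. Measuring y along the incline from the free-surface line, vertical depth h = y·sinθ with sinθ = 0.716911.
The centroid is at the centre, 1 m below the top of the plate, so y_c = 4 + 1 = 5 m and h_c = 5 × 0.716911 = 3.58455 m.
A = π(1)² = 3.14159 m².
Resultant F = γ·h_c·A = 7.74009 × 3.58455 × 3.14159 = 87.1626 kN.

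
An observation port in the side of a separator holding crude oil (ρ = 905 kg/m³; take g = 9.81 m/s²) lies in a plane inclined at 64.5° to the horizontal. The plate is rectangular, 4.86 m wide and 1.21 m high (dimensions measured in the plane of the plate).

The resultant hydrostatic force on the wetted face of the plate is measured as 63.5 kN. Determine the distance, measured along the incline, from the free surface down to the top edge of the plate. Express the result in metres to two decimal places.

y_top ≈ 0.74 m

γ = ρg = 905 × 9.81 / 1000 = 8.87805 kN/m³.
A = 4.86 × 1.21 = 5.8806 m².
From F = γ·h_c·A, the centroid depth is h_c = 63.5/(8.87805 × 5.8806) = 1.21628 m.
Let θ = 64.5° be the plate's angle to the horizontal; measure y along the incline from where the plane meets the free surface. Vertical depth h = y·sinθ with sinθ = 0.902585.
Along the incline, y_c = h_c/sinθ = 1.21628/0.902585 = 1.34755 m.
The centroid lies 1.21/2 = 0.605 m below the top edge, so the top edge sits at y_top = 1.34755 − 0.605 = 0.74255 m along the incline.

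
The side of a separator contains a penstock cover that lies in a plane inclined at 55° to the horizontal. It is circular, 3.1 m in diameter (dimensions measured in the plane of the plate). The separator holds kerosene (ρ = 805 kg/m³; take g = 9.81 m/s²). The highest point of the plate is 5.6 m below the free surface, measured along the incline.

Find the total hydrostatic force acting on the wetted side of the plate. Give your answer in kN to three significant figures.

F ≈ 349 kN

γ = ρg = 805 × 9.81 / 1000 = 7.89705 kN/m³.
Let θ = 55° be the plate's angle to the horizontal; measure y along the incline from where the plane meets the free surface. Vertical depth h = y·sinθ with sinθ = 0.819152.
The centroid is at the centre, 1.55 m below the top of the plate, so y_c = 5.6 + 1.55 = 7.15 m and h_c = 7.15 × 0.819152 = 5.85694 m.
A = π(1.55)² = 7.54768 m².
Resultant F = γ·h_c·A = 7.89705 × 5.85694 × 7.54768 = 349.099 kN.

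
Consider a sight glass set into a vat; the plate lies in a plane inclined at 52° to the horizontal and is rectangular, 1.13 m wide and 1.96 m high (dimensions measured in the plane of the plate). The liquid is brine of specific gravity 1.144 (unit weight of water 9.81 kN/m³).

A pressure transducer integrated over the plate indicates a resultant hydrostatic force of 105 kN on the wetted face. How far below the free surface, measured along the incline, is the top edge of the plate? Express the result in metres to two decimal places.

γ = 1.144 × 9.81 = 11.22264 kN/m³.
A = 1.13 × 1.96 = 2.2148 m².
From F = γ·h_c·A, the centroid depth is h_c = 105/(11.22264 × 2.2148) = 4.22435 m.
Let θ = 52° be the plate's angle to the horizontal; measure y along the incline from where the plane meets the free surface. Vertical depth h = y·sinθ with sinθ = 0.788011.
Along the incline, y_c = h_c/sinθ = 4.22435/0.788011 = 5.36078 m.
The centroid lies 1.96/2 = 0.98 m below the top edge, so the top edge sits at y_top = 5.36078 − 0.98 = 4.38078 m along the incline.

y_top ≈ 4.38 m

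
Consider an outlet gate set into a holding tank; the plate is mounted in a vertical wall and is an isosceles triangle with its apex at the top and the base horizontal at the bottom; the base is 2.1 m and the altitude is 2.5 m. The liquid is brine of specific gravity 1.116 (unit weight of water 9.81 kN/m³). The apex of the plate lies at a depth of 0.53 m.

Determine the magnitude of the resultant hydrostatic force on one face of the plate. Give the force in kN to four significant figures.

γ = 1.116 × 9.81 = 10.94796 kN/m³.
With the apex up, the centroid sits 2h/3 = 2 × 2.5/3 = 1.66667 m below the apex, so the centroid depth is h_c = 0.53 + 1.66667 = 2.19667 m.
A = ½ × 2.1 × 2.5 = 2.625 m².
Resultant F = γ·h_c·A = 10.94796 × 2.19667 × 2.625 = 63.1288 kN.

F ≈ 63.13 kN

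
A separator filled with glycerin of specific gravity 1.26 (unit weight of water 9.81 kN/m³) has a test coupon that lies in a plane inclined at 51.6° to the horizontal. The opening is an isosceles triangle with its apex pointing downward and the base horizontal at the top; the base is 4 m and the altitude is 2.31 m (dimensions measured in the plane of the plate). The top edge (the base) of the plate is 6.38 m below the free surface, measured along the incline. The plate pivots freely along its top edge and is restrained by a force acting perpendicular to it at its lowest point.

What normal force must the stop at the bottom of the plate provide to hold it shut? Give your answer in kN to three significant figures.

γ = 1.26 × 9.81 = 12.3606 kN/m³.
Let θ = 51.6° be the plate's angle to the horizontal; measure y along the incline from where the plane meets the free surface. Vertical depth h = y·sinθ with sinθ = 0.783693.
With the apex down, the centroid sits h/3 = 2.31/3 = 0.77 m below the base (the top edge), so y_c = 6.38 + 0.77 = 7.15 m and h_c = 7.15 × 0.783693 = 5.6034 m.
A = ½ × 4 × 2.31 = 4.62 m².
Resultant F = γ·h_c·A = 12.3606 × 5.6034 × 4.62 = 319.988 kN.
I_c = b·h³/36 = 4 × 2.31³/36 = 1.3696 m⁴.
Centre of pressure: y_p = y_c + I_c/(y_c·A) = 7.15 + 1.3696/(7.15 × 4.62) = 7.15 + 0.0414616 = 7.19146 m along the plane.
The resultant acts 0.77 + 0.0414616 = 0.811462 m (along the plate) below the hinge at the top edge, so the moment about the hinge is M = F × 0.811462 = 319.988 × 0.811462 = 259.658 kN·m.
A normal force at the bottom, 2.31 m from the hinge, must supply this moment: P = 259.658/2.31 = 112.406 kN.

P ≈ 112 kN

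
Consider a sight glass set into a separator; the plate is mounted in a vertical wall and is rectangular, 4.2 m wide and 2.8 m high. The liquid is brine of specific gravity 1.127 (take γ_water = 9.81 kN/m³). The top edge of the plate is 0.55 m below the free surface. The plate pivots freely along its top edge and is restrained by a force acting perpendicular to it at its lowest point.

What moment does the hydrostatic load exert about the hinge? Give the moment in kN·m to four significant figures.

M ≈ 439.9 kN·m

γ = 1.127 × 9.81 = 11.05587 kN/m³.
The centroid lies 2.8/2 = 1.4 m below the top edge, so the centroid depth is h_c = 0.55 + 1.4 = 1.95 m.
A = 4.2 × 2.8 = 11.76 m².
Resultant F = γ·h_c·A = 11.05587 × 1.95 × 11.76 = 253.533 kN.
I_c = b·h³/12 = 4.2 × 2.8³/12 = 7.6832 m⁴.
Centre of pressure: y_p = y_c + I_c/(y_c·A) = 1.95 + 7.6832/(1.95 × 11.76) = 1.95 + 0.335043 = 2.28504 m along the plane.
The resultant acts 1.4 + 0.335043 = 1.73504 m (along the plate) below the hinge at the top edge, so the moment about the hinge is M = F × 1.73504 = 253.533 × 1.73504 = 439.89 kN·m.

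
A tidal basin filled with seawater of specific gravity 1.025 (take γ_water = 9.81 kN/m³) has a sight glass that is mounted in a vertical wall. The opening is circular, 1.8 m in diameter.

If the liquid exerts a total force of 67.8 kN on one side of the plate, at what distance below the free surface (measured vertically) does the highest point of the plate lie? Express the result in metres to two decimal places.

d_top ≈ 1.75 m

γ = 1.025 × 9.81 = 10.05525 kN/m³.
A = π(0.9)² = 2.54469 m².
From F = γ·h_c·A, the centroid depth is h_c = 67.8/(10.05525 × 2.54469) = 2.64973 m.
The centroid is at the centre, 0.9 m below the top of the plate, so the highest point sits at h_top = 2.64973 − 0.9 = 1.74973 m below the surface.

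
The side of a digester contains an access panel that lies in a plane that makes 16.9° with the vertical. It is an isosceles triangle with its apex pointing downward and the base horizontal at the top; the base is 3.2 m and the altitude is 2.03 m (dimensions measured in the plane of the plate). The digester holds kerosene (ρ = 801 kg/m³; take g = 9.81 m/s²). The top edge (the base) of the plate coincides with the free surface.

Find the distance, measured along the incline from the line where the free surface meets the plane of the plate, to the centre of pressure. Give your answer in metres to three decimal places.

γ = ρg = 801 × 9.81 / 1000 = 7.85781 kN/m³.
The plate makes 16.9° with the vertical, i.e. θ = 90° − 16.9° = 73.1° to the horizontal. Measuring y along the incline from the free-surface line, vertical depth h = y·sinθ with sinθ = 0.956814.
With the apex down, the centroid sits h/3 = 2.03/3 = 0.676667 m below the base (the top edge), so y_c = 0.676667 m and h_c = 0.676667 × 0.956814 = 0.647444 m.
A = ½ × 3.2 × 2.03 = 3.248 m².
Resultant F = γ·h_c·A = 7.85781 × 0.647444 × 3.248 = 16.5242 kN.
I_c = b·h³/36 = 3.2 × 2.03³/36 = 0.743594 m⁴.
Centre of pressure: y_p = y_c + I_c/(y_c·A) = 0.676667 + 0.743594/(0.676667 × 3.248) = 0.676667 + 0.338333 = 1.015 m along the plane.

y_p = 1.015 m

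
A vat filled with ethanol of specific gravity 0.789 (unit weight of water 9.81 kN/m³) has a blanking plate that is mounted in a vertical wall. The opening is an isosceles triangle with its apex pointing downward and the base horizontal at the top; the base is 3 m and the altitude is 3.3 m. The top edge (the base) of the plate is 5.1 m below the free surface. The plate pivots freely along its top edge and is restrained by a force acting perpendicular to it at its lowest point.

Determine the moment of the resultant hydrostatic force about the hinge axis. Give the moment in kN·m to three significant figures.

M ≈ 284 kN·m

γ = 0.789 × 9.81 = 7.74009 kN/m³.
With the apex down, the centroid sits h/3 = 3.3/3 = 1.1 m below the base (the top edge), so the centroid depth is h_c = 5.1 + 1.1 = 6.2 m.
A = ½ × 3 × 3.3 = 4.95 m².
Resultant F = γ·h_c·A = 7.74009 × 6.2 × 4.95 = 237.543 kN.
I_c = b·h³/36 = 3 × 3.3³/36 = 2.99475 m⁴.
Centre of pressure: y_p = y_c + I_c/(y_c·A) = 6.2 + 2.99475/(6.2 × 4.95) = 6.2 + 0.0975806 = 6.29758 m along the plane.
The resultant acts 1.1 + 0.0975806 = 1.19758 m (along the plate) below the hinge at the top edge, so the moment about the hinge is M = F × 1.19758 = 237.543 × 1.19758 = 284.477 kN·m.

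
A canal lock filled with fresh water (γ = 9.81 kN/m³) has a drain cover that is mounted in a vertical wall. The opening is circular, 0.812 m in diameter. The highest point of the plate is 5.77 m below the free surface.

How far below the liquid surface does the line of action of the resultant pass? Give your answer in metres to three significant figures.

h_p = 6.18 m

γ = 9.81 kN/m³.
The centroid is at the centre, 0.406 m below the top of the plate, so the centroid depth is h_c = 5.77 + 0.406 = 6.176 m.
A = π(0.406)² = 0.517848 m².
Resultant F = γ·h_c·A = 9.81 × 6.176 × 0.517848 = 31.3746 kN.
I_c = πr⁴/4 = π × 0.406⁴/4 = 0.02134 m⁴.
Centre of pressure: y_p = y_c + I_c/(y_c·A) = 6.176 + 0.02134/(6.176 × 0.517848) = 6.176 + 0.00667244 = 6.18267 m along the plane.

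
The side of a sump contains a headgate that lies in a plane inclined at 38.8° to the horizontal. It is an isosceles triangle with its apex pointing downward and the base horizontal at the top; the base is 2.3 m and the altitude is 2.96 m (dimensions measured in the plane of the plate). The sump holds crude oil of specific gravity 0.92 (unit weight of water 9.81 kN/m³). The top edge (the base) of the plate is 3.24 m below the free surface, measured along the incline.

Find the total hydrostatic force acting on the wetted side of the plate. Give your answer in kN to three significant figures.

F ≈ 81.4 kN

γ = 0.92 × 9.81 = 9.0252 kN/m³.
Let θ = 38.8° be the plate's angle to the horizontal; measure y along the incline from where the plane meets the free surface. Vertical depth h = y·sinθ with sinθ = 0.626604.
With the apex down, the centroid sits h/3 = 2.96/3 = 0.986667 m below the base (the top edge), so y_c = 3.24 + 0.986667 = 4.22667 m and h_c = 4.22667 × 0.626604 = 2.64845 m.
A = ½ × 2.3 × 2.96 = 3.404 m².
Resultant F = γ·h_c·A = 9.0252 × 2.64845 × 3.404 = 81.3651 kN.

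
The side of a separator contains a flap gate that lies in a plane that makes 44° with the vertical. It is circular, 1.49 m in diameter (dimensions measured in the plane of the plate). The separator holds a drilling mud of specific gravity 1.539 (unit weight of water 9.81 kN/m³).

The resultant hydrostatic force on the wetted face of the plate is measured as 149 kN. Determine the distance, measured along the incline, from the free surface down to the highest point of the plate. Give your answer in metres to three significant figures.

γ = 1.539 × 9.81 = 15.09759 kN/m³.
A = π(0.745)² = 1.74366 m².
From F = γ·h_c·A, the centroid depth is h_c = 149/(15.09759 × 1.74366) = 5.66001 m.
The plate makes 44° with the vertical, i.e. θ = 90° − 44° = 46° to the horizontal. Measuring y along the incline from the free-surface line, vertical depth h = y·sinθ with sinθ = 0.719340.
Along the incline, y_c = h_c/sinθ = 5.66001/0.719340 = 7.86834 m.
The centroid is at the centre, 0.745 m below the top of the plate, so the highest point sits at y_top = 7.86834 − 0.745 = 7.12334 m along the incline.

y_top ≈ 7.12 m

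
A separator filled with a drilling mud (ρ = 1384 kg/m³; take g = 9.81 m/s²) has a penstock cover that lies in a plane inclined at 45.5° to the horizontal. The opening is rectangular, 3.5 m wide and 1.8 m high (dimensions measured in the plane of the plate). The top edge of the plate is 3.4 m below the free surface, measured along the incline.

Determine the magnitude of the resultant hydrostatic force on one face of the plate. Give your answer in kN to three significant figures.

F ≈ 262 kN

γ = ρg = 1384 × 9.81 / 1000 = 13.57704 kN/m³.
Let θ = 45.5° be the plate's angle to the horizontal; measure y along the incline from where the plane meets the free surface. Vertical depth h = y·sinθ with sinθ = 0.713250.
The centroid lies 1.8/2 = 0.9 m below the top edge, so y_c = 3.4 + 0.9 = 4.3 m and h_c = 4.3 × 0.713250 = 3.06698 m.
A = 3.5 × 1.8 = 6.3 m².
Resultant F = γ·h_c·A = 13.57704 × 3.06698 × 6.3 = 262.335 kN.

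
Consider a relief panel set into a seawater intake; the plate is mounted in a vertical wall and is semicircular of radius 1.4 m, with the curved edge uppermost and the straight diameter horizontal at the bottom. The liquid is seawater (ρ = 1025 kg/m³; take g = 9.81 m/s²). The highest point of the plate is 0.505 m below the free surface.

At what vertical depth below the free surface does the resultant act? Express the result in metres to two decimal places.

γ = ρg = 1025 × 9.81 / 1000 = 10.05525 kN/m³.
The centroid lies 4r/(3π) = 0.594178 m above the diameter, so r − 4r/(3π) = 1.4 − 0.594178 = 0.805822 m below the topmost point, so the centroid depth is h_c = 0.505 + 0.805822 = 1.31082 m.
A = πr²/2 = π × 1.4²/2 = 3.07876 m².
Resultant F = γ·h_c·A = 10.05525 × 1.31082 × 3.07876 = 40.58 kN.
I_c = (π/8 − 8/(9π))·r⁴ = 0.109757 × 1.4⁴ = 0.421642 m⁴.
Centre of pressure: y_p = y_c + I_c/(y_c·A) = 1.31082 + 0.421642/(1.31082 × 3.07876) = 1.31082 + 0.104478 = 1.4153 m along the plane.

h_p = 1.42 m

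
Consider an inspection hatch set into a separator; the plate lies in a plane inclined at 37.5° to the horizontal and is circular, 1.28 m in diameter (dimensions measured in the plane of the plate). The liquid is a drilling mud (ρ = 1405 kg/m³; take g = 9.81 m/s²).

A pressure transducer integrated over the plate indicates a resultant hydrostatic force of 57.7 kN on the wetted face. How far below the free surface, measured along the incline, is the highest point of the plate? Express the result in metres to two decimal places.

y_top ≈ 4.70 m

γ = ρg = 1405 × 9.81 / 1000 = 13.78305 kN/m³.
A = π(0.64)² = 1.2868 m².
From F = γ·h_c·A, the centroid depth is h_c = 57.7/(13.78305 × 1.2868) = 3.25326 m.
Let θ = 37.5° be the plate's angle to the horizontal; measure y along the incline from where the plane meets the free surface. Vertical depth h = y·sinθ with sinθ = 0.608761.
Along the incline, y_c = h_c/sinθ = 3.25326/0.608761 = 5.34407 m.
The centroid is at the centre, 0.64 m below the top of the plate, so the highest point sits at y_top = 5.34407 − 0.64 = 4.70407 m along the incline.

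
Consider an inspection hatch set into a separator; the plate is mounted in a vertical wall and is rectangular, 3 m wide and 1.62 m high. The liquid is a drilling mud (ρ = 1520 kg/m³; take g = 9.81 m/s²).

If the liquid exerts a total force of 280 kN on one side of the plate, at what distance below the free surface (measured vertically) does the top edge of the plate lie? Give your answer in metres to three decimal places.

d_top ≈ 3.054 m

γ = ρg = 1520 × 9.81 / 1000 = 14.9112 kN/m³.
A = 3 × 1.62 = 4.86 m².
From F = γ·h_c·A, the centroid depth is h_c = 280/(14.9112 × 4.86) = 3.86375 m.
The centroid lies 1.62/2 = 0.81 m below the top edge, so the top edge sits at h_top = 3.86375 − 0.81 = 3.05375 m below the surface.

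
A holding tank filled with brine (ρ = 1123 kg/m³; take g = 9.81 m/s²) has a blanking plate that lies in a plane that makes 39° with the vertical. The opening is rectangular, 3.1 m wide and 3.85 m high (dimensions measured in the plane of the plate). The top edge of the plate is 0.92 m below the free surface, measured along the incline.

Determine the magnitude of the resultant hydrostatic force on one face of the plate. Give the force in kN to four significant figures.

F ≈ 290.7 kN

γ = ρg = 1123 × 9.81 / 1000 = 11.01663 kN/m³.
The plate makes 39° with the vertical, i.e. θ = 90° − 39° = 51° to the horizontal. Measuring y along the incline from the free-surface line, vertical depth h = y·sinθ with sinθ = 0.777146.
The centroid lies 3.85/2 = 1.925 m below the top edge, so y_c = 0.92 + 1.925 = 2.845 m and h_c = 2.845 × 0.777146 = 2.21098 m.
A = 3.1 × 3.85 = 11.935 m².
Resultant F = γ·h_c·A = 11.01663 × 2.21098 × 11.935 = 290.707 kN.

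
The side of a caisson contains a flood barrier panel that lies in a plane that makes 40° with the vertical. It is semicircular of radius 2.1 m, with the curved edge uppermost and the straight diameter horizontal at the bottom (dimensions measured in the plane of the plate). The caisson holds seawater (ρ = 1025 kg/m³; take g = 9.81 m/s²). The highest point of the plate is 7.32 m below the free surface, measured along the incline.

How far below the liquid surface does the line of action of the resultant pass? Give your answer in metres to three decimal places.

h_p = 6.561 m

γ = ρg = 1025 × 9.81 / 1000 = 10.05525 kN/m³.
The plate makes 40° with the vertical, i.e. θ = 90° − 40° = 50° to the horizontal. Measuring y along the incline from the free-surface line, vertical depth h = y·sinθ with sinθ = 0.766044.
The centroid lies 4r/(3π) = 0.891268 m above the diameter, so r − 4r/(3π) = 2.1 − 0.891268 = 1.20873 m below the topmost point, so y_c = 7.32 + 1.20873 = 8.52873 m and h_c = 8.52873 × 0.766044 = 6.53338 m.
A = πr²/2 = π × 2.1²/2 = 6.92721 m².
Resultant F = γ·h_c·A = 10.05525 × 6.53338 × 6.92721 = 455.081 kN.
I_c = (π/8 − 8/(9π))·r⁴ = 0.109757 × 2.1⁴ = 2.13457 m⁴.
Centre of pressure: y_p = y_c + I_c/(y_c·A) = 8.52873 + 2.13457/(8.52873 × 6.92721) = 8.52873 + 0.03613 = 8.56486 m along the plane.
Vertically, h_p = y_p·sinθ = 8.56486 × 0.766044 = 6.56106 m.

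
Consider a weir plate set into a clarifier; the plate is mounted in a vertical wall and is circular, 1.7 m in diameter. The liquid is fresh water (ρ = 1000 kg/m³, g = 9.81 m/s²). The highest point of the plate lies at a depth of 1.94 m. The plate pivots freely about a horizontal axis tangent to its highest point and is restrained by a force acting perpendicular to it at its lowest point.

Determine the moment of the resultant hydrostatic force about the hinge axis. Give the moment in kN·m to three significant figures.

M ≈ 56.8 kN·m

γ = ρg = 1000 × 9.81 = 9810 N/m³ = 9.81 kN/m³.
The centroid is at the centre, 0.85 m below the top of the plate, so the centroid depth is h_c = 1.94 + 0.85 = 2.79 m.
A = π(0.85)² = 2.2698 m².
Resultant F = γ·h_c·A = 9.81 × 2.79 × 2.2698 = 62.1242 kN.
I_c = πr⁴/4 = π × 0.85⁴/4 = 0.409983 m⁴.
Centre of pressure: y_p = y_c + I_c/(y_c·A) = 2.79 + 0.409983/(2.79 × 2.2698) = 2.79 + 0.0647402 = 2.85474 m along the plane.
The resultant acts 0.85 + 0.0647402 = 0.91474 m (along the plate) below the hinge at the top edge, so the moment about the hinge is M = F × 0.91474 = 62.1242 × 0.91474 = 56.8275 kN·m.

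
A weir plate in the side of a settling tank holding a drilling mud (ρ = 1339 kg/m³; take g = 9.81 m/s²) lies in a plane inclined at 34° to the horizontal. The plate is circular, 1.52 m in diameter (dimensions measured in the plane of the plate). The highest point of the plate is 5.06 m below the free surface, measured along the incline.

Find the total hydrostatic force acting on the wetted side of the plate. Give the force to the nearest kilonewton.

F ≈ 78 kN

γ = ρg = 1339 × 9.81 / 1000 = 13.13559 kN/m³.
Let θ = 34° be the plate's angle to the horizontal; measure y along the incline from where the plane meets the free surface. Vertical depth h = y·sinθ with sinθ = 0.559193.
The centroid is at the centre, 0.76 m below the top of the plate, so y_c = 5.06 + 0.76 = 5.82 m and h_c = 5.82 × 0.559193 = 3.2545 m.
A = π(0.76)² = 1.81458 m².
Resultant F = γ·h_c·A = 13.13559 × 3.2545 × 1.81458 = 77.5729 kN.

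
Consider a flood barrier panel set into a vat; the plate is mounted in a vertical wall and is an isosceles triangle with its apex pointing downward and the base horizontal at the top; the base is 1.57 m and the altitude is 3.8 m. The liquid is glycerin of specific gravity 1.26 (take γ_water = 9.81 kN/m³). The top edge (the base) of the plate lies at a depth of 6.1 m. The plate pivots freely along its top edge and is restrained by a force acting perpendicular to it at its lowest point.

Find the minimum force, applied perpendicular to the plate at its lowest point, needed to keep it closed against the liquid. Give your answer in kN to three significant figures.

P ≈ 98.3 kN

γ = 1.26 × 9.81 = 12.3606 kN/m³.
With the apex down, the centroid sits h/3 = 3.8/3 = 1.26667 m below the base (the top edge), so the centroid depth is h_c = 6.1 + 1.26667 = 7.36667 m.
A = ½ × 1.57 × 3.8 = 2.983 m².
Resultant F = γ·h_c·A = 12.3606 × 7.36667 × 2.983 = 271.621 kN.
I_c = b·h³/36 = 1.57 × 3.8³/36 = 2.39303 m⁴.
Centre of pressure: y_p = y_c + I_c/(y_c·A) = 7.36667 + 2.39303/(7.36667 × 2.983) = 7.36667 + 0.108899 = 7.47557 m along the plane.
The resultant acts 1.26667 + 0.108899 = 1.37557 m (along the plate) below the hinge at the top edge, so the moment about the hinge is M = F × 1.37557 = 271.621 × 1.37557 = 373.634 kN·m.
A normal force at the bottom, 3.8 m from the hinge, must supply this moment: P = 373.634/3.8 = 98.3247 kN.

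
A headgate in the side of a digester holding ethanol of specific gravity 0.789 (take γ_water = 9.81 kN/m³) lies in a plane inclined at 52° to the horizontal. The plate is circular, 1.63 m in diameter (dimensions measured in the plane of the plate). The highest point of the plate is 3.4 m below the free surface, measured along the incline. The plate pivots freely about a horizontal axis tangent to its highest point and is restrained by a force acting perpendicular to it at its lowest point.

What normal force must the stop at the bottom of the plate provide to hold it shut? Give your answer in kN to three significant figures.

P ≈ 28.1 kN

γ = 0.789 × 9.81 = 7.74009 kN/m³.
Let θ = 52° be the plate's angle to the horizontal; measure y along the incline from where the plane meets the free surface. Vertical depth h = y·sinθ with sinθ = 0.788011.
The centroid is at the centre, 0.815 m below the top of the plate, so y_c = 3.4 + 0.815 = 4.215 m and h_c = 4.215 × 0.788011 = 3.32147 m.
A = π(0.815)² = 2.08672 m².
Resultant F = γ·h_c·A = 7.74009 × 3.32147 × 2.08672 = 53.6464 kN.
I_c = πr⁴/4 = π × 0.815⁴/4 = 0.346514 m⁴.
Centre of pressure: y_p = y_c + I_c/(y_c·A) = 4.215 + 0.346514/(4.215 × 2.08672) = 4.215 + 0.0393966 = 4.2544 m along the plane.
The resultant acts 0.815 + 0.0393966 = 0.854397 m (along the plate) below the hinge at the top edge, so the moment about the hinge is M = F × 0.854397 = 53.6464 × 0.854397 = 45.8353 kN·m.
A normal force at the bottom, 1.63 m from the hinge, must supply this moment: P = 45.8353/1.63 = 28.1198 kN.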